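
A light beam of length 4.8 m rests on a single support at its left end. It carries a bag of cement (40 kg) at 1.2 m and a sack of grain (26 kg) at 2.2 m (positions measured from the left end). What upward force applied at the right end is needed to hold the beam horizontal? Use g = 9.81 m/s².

F ≈ 215 N

Taking torques about the left end:
Bag of cement: 40 × 9.81 = 392.4 N down at 1.2 m → arm 1.2 m, τ = 392.4 × 1.2 = 470.9 N·m clockwise.
Sack of grain: 26 × 9.81 = 255.1 N down at 2.2 m → arm 2.2 m, τ = 255.1 × 2.2 = 561.2 N·m clockwise.
Net moment of the loads = 1032 N·m clockwise.
The upward force F acts at the right end, arm 4.8 m, giving F × 4.8 counterclockwise.
Balancing moments: F × 4.8 = 1032, giving F = 1032 / 4.8 = 215 N.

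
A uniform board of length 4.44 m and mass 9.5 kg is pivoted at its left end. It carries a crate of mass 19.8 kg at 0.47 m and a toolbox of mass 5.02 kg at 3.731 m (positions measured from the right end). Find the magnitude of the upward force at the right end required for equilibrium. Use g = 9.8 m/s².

Take moments about the left end.
Beam weight: 9.5 × 9.8 = 93.1 N down at 2.22 m → arm 2.22 m, τ = 93.1 × 2.22 = 206.7 N·m clockwise.
Crate: 19.8 × 9.8 = 194 N down at 0.47 m → arm 3.97 m, τ = 194 × 3.97 = 770.2 N·m clockwise.
Toolbox: 5.02 × 9.8 = 49.2 N down at 3.731 m → arm 0.709 m, τ = 49.2 × 0.709 = 34.88 N·m clockwise.
Net moment of the loads = 1012 N·m clockwise.
The upward force F acts at the right end, arm 4.44 m, giving F × 4.44 counterclockwise.
For rotational equilibrium, F × 4.44 = 1012, so F = 1012 / 4.44 = 228 N.

F ≈ 228 N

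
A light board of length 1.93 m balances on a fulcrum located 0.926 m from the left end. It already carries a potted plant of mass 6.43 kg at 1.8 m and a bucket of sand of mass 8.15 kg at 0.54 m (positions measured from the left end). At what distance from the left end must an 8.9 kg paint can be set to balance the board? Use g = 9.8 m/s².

Take moments about the fulcrum (at 0.926 m from the left end).
Potted plant: 6.43 × 9.8 = 63.01 N down at 1.8 m → arm 0.874 m, τ = 63.01 × 0.874 = 55.07 N·m clockwise.
Bucket of sand: 8.15 × 9.8 = 79.87 N down at 0.54 m → arm 0.386 m, τ = 79.87 × 0.386 = 30.83 N·m counterclockwise.
Net moment of existing loads = 24.24 N·m clockwise.
The paint can weighs 8.9 × 9.8 = 87.22 N and must supply an equal counterclockwise moment, so its lever arm about the fulcrum is 24.24 / 87.22 = 0.278 m.
That puts it at 0.926 − 0.278 = 0.648 m from the left end.

x ≈ 0.648 m from the left end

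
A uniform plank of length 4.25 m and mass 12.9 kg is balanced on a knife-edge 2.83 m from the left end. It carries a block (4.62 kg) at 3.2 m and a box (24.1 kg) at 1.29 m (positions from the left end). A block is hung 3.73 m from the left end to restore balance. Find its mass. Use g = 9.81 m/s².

About the knife-edge (at 2.83 m from the left end):
Beam weight: 12.9 × 9.81 = 126.5 N down at 2.125 m → arm 0.705 m, τ = 126.5 × 0.705 = 89.18 N·m counterclockwise.
Block: 4.62 × 9.81 = 45.32 N down at 3.2 m → arm 0.37 m, τ = 45.32 × 0.37 = 16.77 N·m clockwise.
Box: 24.1 × 9.81 = 236.4 N down at 1.29 m → arm 1.54 m, τ = 236.4 × 1.54 = 364.1 N·m counterclockwise.
Net moment of known loads = 436.5 N·m counterclockwise.
An unknown mass m at 3.73 m has arm 0.9 m; its moment is m·g·0.9 clockwise.
Στ = 0 ⇒ m × 9.81 × 0.9 = 436.5 ⇒ m = 436.5 / (9.81 × 0.9) = 49.4 kg.

m ≈ 49.4 kg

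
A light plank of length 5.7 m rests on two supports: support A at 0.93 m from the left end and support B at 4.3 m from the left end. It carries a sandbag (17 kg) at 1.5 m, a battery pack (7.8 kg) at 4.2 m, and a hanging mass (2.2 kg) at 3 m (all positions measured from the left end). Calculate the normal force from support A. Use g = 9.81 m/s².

R_A ≈ 149 N

Taking torques about support B:
Sandbag: 17 × 9.81 = 166.8 N down at 1.5 m → arm 2.8 m, τ = 166.8 × 2.8 = 467 N·m counterclockwise.
Battery pack: 7.8 × 9.81 = 76.52 N down at 4.2 m → arm 0.1 m, τ = 76.52 × 0.1 = 7.652 N·m counterclockwise.
Hanging mass: 2.2 × 9.81 = 21.58 N down at 3 m → arm 1.3 m, τ = 21.58 × 1.3 = 28.05 N·m counterclockwise.
Net load moment about support B = 502.7 N·m counterclockwise.
Reaction R at support A is upward at 0.93 m, arm 3.37 m → moment R × 3.37 clockwise.
Balancing moments: R × 3.37 = 502.7, giving R = 149 N.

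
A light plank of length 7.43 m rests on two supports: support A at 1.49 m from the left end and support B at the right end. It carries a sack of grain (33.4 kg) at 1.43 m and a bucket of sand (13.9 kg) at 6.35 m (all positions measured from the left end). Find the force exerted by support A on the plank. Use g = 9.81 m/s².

R_A ≈ 356 N

Taking torques about support B:
Sack of grain: 33.4 × 9.81 = 327.7 N down at 1.43 m → arm 6 m, τ = 327.7 × 6 = 1966 N·m counterclockwise.
Bucket of sand: 13.9 × 9.81 = 136.4 N down at 6.35 m → arm 1.08 m, τ = 136.4 × 1.08 = 147.3 N·m counterclockwise.
Net load moment about support B = 2113 N·m counterclockwise.
Reaction R at support A is upward at 1.49 m, arm 5.94 m → moment R × 5.94 clockwise.
Setting net torque to zero: R × 5.94 = 2113 → R = 356 N.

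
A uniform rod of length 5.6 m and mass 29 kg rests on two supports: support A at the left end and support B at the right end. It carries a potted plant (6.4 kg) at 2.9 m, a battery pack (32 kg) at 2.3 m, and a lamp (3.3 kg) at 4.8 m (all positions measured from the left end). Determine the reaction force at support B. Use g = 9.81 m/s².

Sum moments about support A (its reaction then has zero moment arm).
Beam weight: 29 × 9.81 = 284.5 N down at 2.8 m → arm 2.8 m, τ = 284.5 × 2.8 = 796.6 N·m clockwise.
Potted plant: 6.4 × 9.81 = 62.78 N down at 2.9 m → arm 2.9 m, τ = 62.78 × 2.9 = 182.1 N·m clockwise.
Battery pack: 32 × 9.81 = 313.9 N down at 2.3 m → arm 2.3 m, τ = 313.9 × 2.3 = 722 N·m clockwise.
Lamp: 3.3 × 9.81 = 32.37 N down at 4.8 m → arm 4.8 m, τ = 32.37 × 4.8 = 155.4 N·m clockwise.
Net load moment about support A = 1856 N·m clockwise.
Reaction R at support B is upward at 5.6 m, arm 5.6 m → moment R × 5.6 counterclockwise.
Στ = 0 ⇒ R × 5.6 = 1856 ⇒ R = 331 N.

R_B ≈ 331 N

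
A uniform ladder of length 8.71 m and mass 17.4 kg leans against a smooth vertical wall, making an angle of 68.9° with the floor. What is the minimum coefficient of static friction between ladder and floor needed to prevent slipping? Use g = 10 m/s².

About the foot of the ladder:
Ladder weight 17.4×10 = 174 N acts at 4.355 m along the ladder; its horizontal arm is 4.355·cos68.9° = 1.568 m → τ = 272.8 N·m clockwise.
Wall normal N acts horizontally at the top; its moment arm is the height L sinθ = 8.71·sin68.9° = 8.126 m, counterclockwise.
Balancing moments: N × 8.126 = 272.8, giving N = 33.57 N.
ΣFx = 0 ⇒ f = N_wall = 33.57 N. ΣFy = 0 ⇒ N_floor = 174 N.
μ_min = f / N_floor = 33.57 / 174 = 0.193.

μ_min ≈ 0.193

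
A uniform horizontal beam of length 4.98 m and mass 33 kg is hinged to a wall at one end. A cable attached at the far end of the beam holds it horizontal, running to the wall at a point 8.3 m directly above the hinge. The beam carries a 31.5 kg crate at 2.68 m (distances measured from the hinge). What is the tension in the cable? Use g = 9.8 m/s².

T ≈ 382 N

Taking torques about the hinge:
Beam weight: 33 × 9.8 = 323.4 N down at 2.49 m → arm 2.49 m, τ = 323.4 × 2.49 = 805.3 N·m clockwise.
Crate: 31.5 × 9.8 = 308.7 N down at 2.68 m → arm 2.68 m, τ = 308.7 × 2.68 = 827.3 N·m clockwise.
Total clockwise load moment = 1633 N·m.
The cable tension T acts at 4.98 m; only its component perpendicular to the beam, T sinθ, produces torque. sinθ = h/√(h²+d²) = 8.3/√(8.3²+4.98²) = 0.8575.
Balancing moments: T × 4.98 × 0.8575 = 1633, giving T = 1633 / 4.27 = 382 N.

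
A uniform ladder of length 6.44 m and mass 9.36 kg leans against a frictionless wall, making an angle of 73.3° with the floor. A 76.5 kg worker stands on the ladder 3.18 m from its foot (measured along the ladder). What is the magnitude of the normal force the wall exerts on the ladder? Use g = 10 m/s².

Sum moments about the foot of the ladder (the floor normal and friction both act there and drop out).
Ladder weight 9.36×10 = 93.6 N acts at 3.22 m along the ladder; its horizontal arm is 3.22·cos73.3° = 0.9253 m → τ = 86.61 N·m clockwise.
Worker: 76.5×10 = 765 N at 3.18 m → arm 0.9138 m → τ = 699.1 N·m clockwise.
Wall normal N acts horizontally at the top; its moment arm is the height L sinθ = 6.44·sin73.3° = 6.168 m, counterclockwise.
Setting net torque to zero: N × 6.168 = 785.7 → N = 127 N.

N_wall ≈ 127 N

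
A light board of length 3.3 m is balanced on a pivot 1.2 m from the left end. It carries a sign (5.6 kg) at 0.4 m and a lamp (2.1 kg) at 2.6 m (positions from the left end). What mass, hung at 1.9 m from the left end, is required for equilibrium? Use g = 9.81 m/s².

m ≈ 2.2 kg

Taking torques about the pivot (at 1.2 m from the left end):
Sign: 5.6 × 9.81 = 54.94 N down at 0.4 m → arm 0.8 m, τ = 54.94 × 0.8 = 43.95 N·m counterclockwise.
Lamp: 2.1 × 9.81 = 20.6 N down at 2.6 m → arm 1.4 m, τ = 20.6 × 1.4 = 28.84 N·m clockwise.
Net moment of known loads = 15.11 N·m counterclockwise.
An unknown mass m at 1.9 m has arm 0.7 m; its moment is m·g·0.7 clockwise.
Setting net torque to zero: m × 9.81 × 0.7 = 15.11 → m = 15.11 / (9.81 × 0.7) = 2.2 kg.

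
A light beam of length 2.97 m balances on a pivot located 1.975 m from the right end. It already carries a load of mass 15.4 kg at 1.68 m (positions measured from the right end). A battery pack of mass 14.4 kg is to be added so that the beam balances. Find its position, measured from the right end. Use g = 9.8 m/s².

x ≈ 2.29 m from the right end

Taking torques about the pivot (at 1.975 m from the right end):
Load: 15.4 × 9.8 = 150.9 N down at 1.68 m → arm 0.295 m, τ = 150.9 × 0.295 = 44.52 N·m clockwise.
Net moment of existing loads = 44.52 N·m clockwise.
The battery pack weighs 14.4 × 9.8 = 141.1 N and must supply an equal counterclockwise moment, so its lever arm about the pivot is 44.52 / 141.1 = 0.316 m.
That puts it at 1.975 + 0.316 = 2.29 m from the right end.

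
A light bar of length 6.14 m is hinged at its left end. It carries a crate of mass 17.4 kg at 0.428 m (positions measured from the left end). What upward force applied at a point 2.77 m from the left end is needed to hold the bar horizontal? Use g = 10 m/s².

F ≈ 26.9 N

About the left end:
Crate: 17.4 × 10 = 174 N down at 0.428 m → arm 0.428 m, τ = 174 × 0.428 = 74.47 N·m clockwise.
Net moment of the loads = 74.47 N·m clockwise.
The upward force F acts at a point 2.77 m from the left end, arm 2.77 m, giving F × 2.77 counterclockwise.
For rotational equilibrium, F × 2.77 = 74.47, so F = 74.47 / 2.77 = 26.9 N.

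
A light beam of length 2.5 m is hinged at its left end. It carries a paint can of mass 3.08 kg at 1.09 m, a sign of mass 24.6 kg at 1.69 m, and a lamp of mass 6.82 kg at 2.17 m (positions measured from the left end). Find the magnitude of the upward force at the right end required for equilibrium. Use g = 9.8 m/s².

F ≈ 234 N

Choose the left end as the axis so the unknown pivot reaction has zero arm there.
Paint can: 3.08 × 9.8 = 30.18 N down at 1.09 m → arm 1.09 m, τ = 30.18 × 1.09 = 32.9 N·m clockwise.
Sign: 24.6 × 9.8 = 241.1 N down at 1.69 m → arm 1.69 m, τ = 241.1 × 1.69 = 407.5 N·m clockwise.
Lamp: 6.82 × 9.8 = 66.84 N down at 2.17 m → arm 2.17 m, τ = 66.84 × 2.17 = 145 N·m clockwise.
Net moment of the loads = 585.4 N·m clockwise.
The upward force F acts at the right end, arm 2.5 m, giving F × 2.5 counterclockwise.
Balancing moments: F × 2.5 = 585.4, giving F = 585.4 / 2.5 = 234 N.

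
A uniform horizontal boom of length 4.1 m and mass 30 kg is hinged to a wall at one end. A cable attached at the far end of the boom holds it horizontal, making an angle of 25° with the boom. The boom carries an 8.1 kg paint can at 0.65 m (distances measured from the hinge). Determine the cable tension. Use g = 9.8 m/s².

Choose the hinge as the axis so the unknown hinge reaction has zero arm there.
Beam weight: 30 × 9.8 = 294 N down at 2.05 m → arm 2.05 m, τ = 294 × 2.05 = 602.7 N·m clockwise.
Paint can: 8.1 × 9.8 = 79.38 N down at 0.65 m → arm 0.65 m, τ = 79.38 × 0.65 = 51.6 N·m clockwise.
Total clockwise load moment = 654.3 N·m.
The cable tension T acts at 4.1 m; only its component perpendicular to the boom, T sinθ, produces torque. sin 25° = 0.4226.
Setting net torque to zero: T × 4.1 × 0.4226 = 654.3 → T = 654.3 / 1.733 = 378 N.

T ≈ 378 N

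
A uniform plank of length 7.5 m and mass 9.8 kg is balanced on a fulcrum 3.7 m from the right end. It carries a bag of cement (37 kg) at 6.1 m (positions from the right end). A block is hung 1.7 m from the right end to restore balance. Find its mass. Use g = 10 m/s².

Sum moments about the fulcrum (at 3.7 m from the right end) (the support reaction has zero arm there).
Beam weight: 9.8 × 10 = 98 N down at 3.75 m → arm 0.05 m, τ = 98 × 0.05 = 4.9 N·m counterclockwise.
Bag of cement: 37 × 10 = 370 N down at 6.1 m → arm 2.4 m, τ = 370 × 2.4 = 888 N·m counterclockwise.
Net moment of known loads = 892.9 N·m counterclockwise.
An unknown mass m at 1.7 m has arm 2 m; its moment is m·g·2 clockwise.
Στ = 0 ⇒ m × 10 × 2 = 892.9 ⇒ m = 892.9 / (10 × 2) = 44.6 kg.

m ≈ 44.6 kg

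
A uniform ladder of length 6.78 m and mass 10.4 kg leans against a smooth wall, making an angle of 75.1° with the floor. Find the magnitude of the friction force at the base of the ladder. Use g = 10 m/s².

Choose the foot of the ladder as the axis so the floor normal and friction both act there and drop out.
Ladder weight 10.4×10 = 104 N acts at 3.39 m along the ladder; its horizontal arm is 3.39·cos75.1° = 0.8717 m → τ = 90.66 N·m clockwise.
Wall normal N acts horizontally at the top; its moment arm is the height L sinθ = 6.78·sin75.1° = 6.552 m, counterclockwise.
Balancing moments: N × 6.552 = 90.66, giving N = 13.8 N.
ΣFx = 0: friction at the foot balances the wall's push, so f = N_wall = 13.8 N.

f ≈ 13.8 N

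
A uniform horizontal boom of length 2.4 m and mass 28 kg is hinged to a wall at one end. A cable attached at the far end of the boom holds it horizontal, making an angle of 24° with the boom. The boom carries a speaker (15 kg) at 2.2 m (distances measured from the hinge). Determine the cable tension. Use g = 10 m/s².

Take moments about the hinge.
Beam weight: 28 × 10 = 280 N down at 1.2 m → arm 1.2 m, τ = 280 × 1.2 = 336 N·m clockwise.
Speaker: 15 × 10 = 150 N down at 2.2 m → arm 2.2 m, τ = 150 × 2.2 = 330 N·m clockwise.
Total clockwise load moment = 666 N·m.
The cable tension T acts at 2.4 m; only its component perpendicular to the boom, T sinθ, produces torque. sin 24° = 0.4067.
For rotational equilibrium, T × 2.4 × 0.4067 = 666, so T = 666 / 0.9761 = 682 N.

T ≈ 682 N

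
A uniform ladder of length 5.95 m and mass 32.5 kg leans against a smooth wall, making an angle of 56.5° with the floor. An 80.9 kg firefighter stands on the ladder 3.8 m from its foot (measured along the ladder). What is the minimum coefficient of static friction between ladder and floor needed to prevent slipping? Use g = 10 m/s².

Choose the foot of the ladder as the axis so the floor normal and friction both act there and drop out.
Ladder weight 32.5×10 = 325 N acts at 2.975 m along the ladder; its horizontal arm is 2.975·cos56.5° = 1.642 m → τ = 533.6 N·m clockwise.
Firefighter: 80.9×10 = 809 N at 3.8 m → arm 2.097 m → τ = 1696 N·m clockwise.
Wall normal N acts horizontally at the top; its moment arm is the height L sinθ = 5.95·sin56.5° = 4.962 m, counterclockwise.
Στ = 0 ⇒ N × 4.962 = 2230 ⇒ N = 449.4 N.
ΣFx = 0 ⇒ f = N_wall = 449.4 N. ΣFy = 0 ⇒ N_floor = 1134 N.
μ_min = f / N_floor = 449.4 / 1134 = 0.396.

μ_min ≈ 0.396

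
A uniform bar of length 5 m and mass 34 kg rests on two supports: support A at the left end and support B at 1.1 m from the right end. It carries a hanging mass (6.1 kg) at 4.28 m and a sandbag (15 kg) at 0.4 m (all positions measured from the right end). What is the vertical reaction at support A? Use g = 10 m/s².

Choose support B as the axis so its reaction then has zero moment arm.
Beam weight: 34 × 10 = 340 N down at 2.5 m → arm 1.4 m, τ = 340 × 1.4 = 476 N·m counterclockwise.
Hanging mass: 6.1 × 10 = 61 N down at 4.28 m → arm 3.18 m, τ = 61 × 3.18 = 194 N·m counterclockwise.
Sandbag: 15 × 10 = 150 N down at 0.4 m → arm 0.7 m, τ = 150 × 0.7 = 105 N·m clockwise.
Net load moment about support B = 565 N·m counterclockwise.
Reaction R at support A is upward at 5 m, arm 3.9 m → moment R × 3.9 clockwise.
Στ = 0 ⇒ R × 3.9 = 565 ⇒ R = 145 N.

R_A ≈ 145 N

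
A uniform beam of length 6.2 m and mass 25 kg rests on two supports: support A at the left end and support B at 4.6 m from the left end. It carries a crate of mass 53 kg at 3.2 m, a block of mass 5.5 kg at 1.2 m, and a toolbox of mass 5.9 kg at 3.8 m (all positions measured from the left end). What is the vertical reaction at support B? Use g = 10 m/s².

Take moments about support A.
Beam weight: 25 × 10 = 250 N down at 3.1 m → arm 3.1 m, τ = 250 × 3.1 = 775 N·m clockwise.
Crate: 53 × 10 = 530 N down at 3.2 m → arm 3.2 m, τ = 530 × 3.2 = 1696 N·m clockwise.
Block: 5.5 × 10 = 55 N down at 1.2 m → arm 1.2 m, τ = 55 × 1.2 = 66 N·m clockwise.
Toolbox: 5.9 × 10 = 59 N down at 3.8 m → arm 3.8 m, τ = 59 × 3.8 = 224.2 N·m clockwise.
Net load moment about support A = 2761 N·m clockwise.
Reaction R at support B is upward at 4.6 m, arm 4.6 m → moment R × 4.6 counterclockwise.
Balancing moments: R × 4.6 = 2761, giving R = 600 N.

R_B ≈ 600 N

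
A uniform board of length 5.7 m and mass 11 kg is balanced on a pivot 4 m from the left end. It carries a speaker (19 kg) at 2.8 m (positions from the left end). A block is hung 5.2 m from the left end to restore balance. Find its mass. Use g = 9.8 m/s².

m ≈ 29.5 kg

Taking torques about the pivot (at 4 m from the left end):
Beam weight: 11 × 9.8 = 107.8 N down at 2.85 m → arm 1.15 m, τ = 107.8 × 1.15 = 124 N·m counterclockwise.
Speaker: 19 × 9.8 = 186.2 N down at 2.8 m → arm 1.2 m, τ = 186.2 × 1.2 = 223.4 N·m counterclockwise.
Net moment of known loads = 347.4 N·m counterclockwise.
An unknown mass m at 5.2 m has arm 1.2 m; its moment is m·g·1.2 clockwise.
For rotational equilibrium, m × 9.8 × 1.2 = 347.4, so m = 347.4 / (9.8 × 1.2) = 29.5 kg.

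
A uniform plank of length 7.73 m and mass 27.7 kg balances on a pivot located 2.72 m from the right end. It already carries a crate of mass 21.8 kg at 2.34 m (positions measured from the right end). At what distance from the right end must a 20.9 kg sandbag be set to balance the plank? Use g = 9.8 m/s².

x ≈ 1.6 m from the right end

Choose the pivot (at 2.72 m from the right end) as the axis so the support reaction has zero arm there.
Beam weight: 27.7 × 9.8 = 271.5 N down at 3.865 m → arm 1.145 m, τ = 271.5 × 1.145 = 310.9 N·m counterclockwise.
Crate: 21.8 × 9.8 = 213.6 N down at 2.34 m → arm 0.38 m, τ = 213.6 × 0.38 = 81.17 N·m clockwise.
Net moment of existing loads = 229.7 N·m counterclockwise.
The sandbag weighs 20.9 × 9.8 = 204.8 N and must supply an equal clockwise moment, so its lever arm about the pivot is 229.7 / 204.8 = 1.12 m.
That puts it at 2.72 − 1.12 = 1.6 m from the right end.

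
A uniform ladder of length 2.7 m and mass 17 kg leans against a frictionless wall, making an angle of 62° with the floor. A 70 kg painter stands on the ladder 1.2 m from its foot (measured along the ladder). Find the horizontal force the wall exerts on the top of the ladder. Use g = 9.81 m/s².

N_wall ≈ 207 N

Taking torques about the foot of the ladder:
Ladder weight 17×9.81 = 166.8 N acts at 1.35 m along the ladder; its horizontal arm is 1.35·cos62° = 0.6338 m → τ = 105.7 N·m clockwise.
Painter: 70×9.81 = 686.7 N at 1.2 m → arm 0.5634 m → τ = 386.9 N·m clockwise.
Wall normal N acts horizontally at the top; its moment arm is the height L sinθ = 2.7·sin62° = 2.384 m, counterclockwise.
Setting net torque to zero: N × 2.384 = 492.6 → N = 207 N.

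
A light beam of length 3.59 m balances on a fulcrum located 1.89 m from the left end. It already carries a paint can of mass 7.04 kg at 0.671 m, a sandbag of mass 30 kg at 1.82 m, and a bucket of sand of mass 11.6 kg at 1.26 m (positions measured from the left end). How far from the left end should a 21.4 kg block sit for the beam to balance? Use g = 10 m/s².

x ≈ 2.73 m from the left end

Choose the fulcrum (at 1.89 m from the left end) as the axis so the support reaction has zero arm there.
Paint can: 7.04 × 10 = 70.4 N down at 0.671 m → arm 1.219 m, τ = 70.4 × 1.219 = 85.82 N·m counterclockwise.
Sandbag: 30 × 10 = 300 N down at 1.82 m → arm 0.07 m, τ = 300 × 0.07 = 21 N·m counterclockwise.
Bucket of sand: 11.6 × 10 = 116 N down at 1.26 m → arm 0.63 m, τ = 116 × 0.63 = 73.08 N·m counterclockwise.
Net moment of existing loads = 179.9 N·m counterclockwise.
The block weighs 21.4 × 10 = 214 N and must supply an equal clockwise moment, so its lever arm about the fulcrum is 179.9 / 214 = 0.841 m.
That puts it at 1.89 + 0.841 = 2.73 m from the left end.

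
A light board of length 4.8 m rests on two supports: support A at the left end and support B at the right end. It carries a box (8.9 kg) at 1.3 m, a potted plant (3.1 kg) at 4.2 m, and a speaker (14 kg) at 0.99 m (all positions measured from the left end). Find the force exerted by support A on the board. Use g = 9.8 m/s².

Choose support B as the axis so its reaction then has zero moment arm.
Box: 8.9 × 9.8 = 87.22 N down at 1.3 m → arm 3.5 m, τ = 87.22 × 3.5 = 305.3 N·m counterclockwise.
Potted plant: 3.1 × 9.8 = 30.38 N down at 4.2 m → arm 0.6 m, τ = 30.38 × 0.6 = 18.23 N·m counterclockwise.
Speaker: 14 × 9.8 = 137.2 N down at 0.99 m → arm 3.81 m, τ = 137.2 × 3.81 = 522.7 N·m counterclockwise.
Net load moment about support B = 846.2 N·m counterclockwise.
Reaction R at support A is upward at 0 m, arm 4.8 m → moment R × 4.8 clockwise.
Balancing moments: R × 4.8 = 846.2, giving R = 176 N.

R_A ≈ 176 N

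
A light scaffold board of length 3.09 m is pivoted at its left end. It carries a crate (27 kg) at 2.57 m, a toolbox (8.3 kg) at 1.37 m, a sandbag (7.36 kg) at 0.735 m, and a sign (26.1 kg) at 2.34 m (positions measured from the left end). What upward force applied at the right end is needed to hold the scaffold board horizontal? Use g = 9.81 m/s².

Sum moments about the left end (the unknown pivot reaction has zero arm there).
Crate: 27 × 9.81 = 264.9 N down at 2.57 m → arm 2.57 m, τ = 264.9 × 2.57 = 680.8 N·m clockwise.
Toolbox: 8.3 × 9.81 = 81.42 N down at 1.37 m → arm 1.37 m, τ = 81.42 × 1.37 = 111.5 N·m clockwise.
Sandbag: 7.36 × 9.81 = 72.2 N down at 0.735 m → arm 0.735 m, τ = 72.2 × 0.735 = 53.07 N·m clockwise.
Sign: 26.1 × 9.81 = 256 N down at 2.34 m → arm 2.34 m, τ = 256 × 2.34 = 599 N·m clockwise.
Net moment of the loads = 1444 N·m clockwise.
The upward force F acts at the right end, arm 3.09 m, giving F × 3.09 counterclockwise.
Balancing moments: F × 3.09 = 1444, giving F = 1444 / 3.09 = 467 N.

F ≈ 467 N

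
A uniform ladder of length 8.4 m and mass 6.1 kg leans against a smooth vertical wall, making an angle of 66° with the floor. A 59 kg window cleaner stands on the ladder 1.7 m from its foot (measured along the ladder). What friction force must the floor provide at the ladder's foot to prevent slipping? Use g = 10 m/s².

f ≈ 66.7 N

Sum moments about the foot of the ladder (the floor normal and friction both act there and drop out).
Ladder weight 6.1×10 = 61 N acts at 4.2 m along the ladder; its horizontal arm is 4.2·cos66° = 1.708 m → τ = 104.2 N·m clockwise.
Window cleaner: 59×10 = 590 N at 1.7 m → arm 0.6915 m → τ = 408 N·m clockwise.
Wall normal N acts horizontally at the top; its moment arm is the height L sinθ = 8.4·sin66° = 7.674 m, counterclockwise.
For rotational equilibrium, N × 7.674 = 512.2, so N = 66.7 N.
ΣFx = 0: friction at the foot balances the wall's push, so f = N_wall = 66.7 N.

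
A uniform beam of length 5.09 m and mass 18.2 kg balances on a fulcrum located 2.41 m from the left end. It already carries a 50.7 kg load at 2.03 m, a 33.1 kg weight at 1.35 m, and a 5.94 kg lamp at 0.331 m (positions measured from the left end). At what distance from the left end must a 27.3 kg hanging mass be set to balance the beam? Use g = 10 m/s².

x ≈ 4.76 m from the left end

Sum moments about the fulcrum (at 2.41 m from the left end) (the support reaction has zero arm there).
Beam weight: 18.2 × 10 = 182 N down at 2.545 m → arm 0.135 m, τ = 182 × 0.135 = 24.57 N·m clockwise.
Load: 50.7 × 10 = 507 N down at 2.03 m → arm 0.38 m, τ = 507 × 0.38 = 192.7 N·m counterclockwise.
Weight: 33.1 × 10 = 331 N down at 1.35 m → arm 1.06 m, τ = 331 × 1.06 = 350.9 N·m counterclockwise.
Lamp: 5.94 × 10 = 59.4 N down at 0.331 m → arm 2.079 m, τ = 59.4 × 2.079 = 123.5 N·m counterclockwise.
Net moment of existing loads = 642.5 N·m counterclockwise.
The hanging mass weighs 27.3 × 10 = 273 N and must supply an equal clockwise moment, so its lever arm about the fulcrum is 642.5 / 273 = 2.35 m.
That puts it at 2.41 + 2.35 = 4.76 m from the left end.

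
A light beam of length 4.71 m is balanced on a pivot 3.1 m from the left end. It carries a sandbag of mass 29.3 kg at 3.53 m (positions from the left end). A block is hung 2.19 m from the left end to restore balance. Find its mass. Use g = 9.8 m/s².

Sum moments about the pivot (at 3.1 m from the left end) (the support reaction has zero arm there).
Sandbag: 29.3 × 9.8 = 287.1 N down at 3.53 m → arm 0.43 m, τ = 287.1 × 0.43 = 123.5 N·m clockwise.
Net moment of known loads = 123.5 N·m clockwise.
An unknown mass m at 2.19 m has arm 0.91 m; its moment is m·g·0.91 counterclockwise.
For rotational equilibrium, m × 9.8 × 0.91 = 123.5, so m = 123.5 / (9.8 × 0.91) = 13.8 kg.

m ≈ 13.8 kg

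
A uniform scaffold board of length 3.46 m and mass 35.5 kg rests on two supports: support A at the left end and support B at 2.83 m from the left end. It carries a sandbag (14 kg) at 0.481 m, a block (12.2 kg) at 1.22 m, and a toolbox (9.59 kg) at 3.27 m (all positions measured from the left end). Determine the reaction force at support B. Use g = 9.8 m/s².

Taking torques about support A:
Beam weight: 35.5 × 9.8 = 347.9 N down at 1.73 m → arm 1.73 m, τ = 347.9 × 1.73 = 601.9 N·m clockwise.
Sandbag: 14 × 9.8 = 137.2 N down at 0.481 m → arm 0.481 m, τ = 137.2 × 0.481 = 65.99 N·m clockwise.
Block: 12.2 × 9.8 = 119.6 N down at 1.22 m → arm 1.22 m, τ = 119.6 × 1.22 = 145.9 N·m clockwise.
Toolbox: 9.59 × 9.8 = 93.98 N down at 3.27 m → arm 3.27 m, τ = 93.98 × 3.27 = 307.3 N·m clockwise.
Net load moment about support A = 1121 N·m clockwise.
Reaction R at support B is upward at 2.83 m, arm 2.83 m → moment R × 2.83 counterclockwise.
Setting net torque to zero: R × 2.83 = 1121 → R = 396 N.

R_B ≈ 396 N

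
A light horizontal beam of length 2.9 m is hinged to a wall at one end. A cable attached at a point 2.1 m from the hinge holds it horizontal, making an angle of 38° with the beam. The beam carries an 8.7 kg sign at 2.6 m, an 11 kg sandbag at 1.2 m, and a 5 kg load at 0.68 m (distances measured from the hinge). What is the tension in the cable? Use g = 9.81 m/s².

T ≈ 298 N

Taking torques about the hinge:
Sign: 8.7 × 9.81 = 85.35 N down at 2.6 m → arm 2.6 m, τ = 85.35 × 2.6 = 221.9 N·m clockwise.
Sandbag: 11 × 9.81 = 107.9 N down at 1.2 m → arm 1.2 m, τ = 107.9 × 1.2 = 129.5 N·m clockwise.
Load: 5 × 9.81 = 49.05 N down at 0.68 m → arm 0.68 m, τ = 49.05 × 0.68 = 33.35 N·m clockwise.
Total clockwise load moment = 384.8 N·m.
The cable tension T acts at 2.1 m; only its component perpendicular to the beam, T sinθ, produces torque. sin 38° = 0.6157.
Στ = 0 ⇒ T × 2.1 × 0.6157 = 384.8 ⇒ T = 384.8 / 1.293 = 298 N.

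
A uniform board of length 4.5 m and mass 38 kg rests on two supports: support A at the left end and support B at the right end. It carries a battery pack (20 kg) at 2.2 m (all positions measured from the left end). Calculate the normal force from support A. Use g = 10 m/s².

Taking torques about support B:
Beam weight: 38 × 10 = 380 N down at 2.25 m → arm 2.25 m, τ = 380 × 2.25 = 855 N·m counterclockwise.
Battery pack: 20 × 10 = 200 N down at 2.2 m → arm 2.3 m, τ = 200 × 2.3 = 460 N·m counterclockwise.
Net load moment about support B = 1315 N·m counterclockwise.
Reaction R at support A is upward at 0 m, arm 4.5 m → moment R × 4.5 clockwise.
For rotational equilibrium, R × 4.5 = 1315, so R = 292 N.

R_A ≈ 292 N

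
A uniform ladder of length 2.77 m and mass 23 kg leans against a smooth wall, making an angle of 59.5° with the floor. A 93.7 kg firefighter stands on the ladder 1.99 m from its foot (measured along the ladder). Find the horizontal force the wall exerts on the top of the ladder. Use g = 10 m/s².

Taking torques about the foot of the ladder:
Ladder weight 23×10 = 230 N acts at 1.385 m along the ladder; its horizontal arm is 1.385·cos59.5° = 0.7029 m → τ = 161.7 N·m clockwise.
Firefighter: 93.7×10 = 937 N at 1.99 m → arm 1.01 m → τ = 946.4 N·m clockwise.
Wall normal N acts horizontally at the top; its moment arm is the height L sinθ = 2.77·sin59.5° = 2.387 m, counterclockwise.
For rotational equilibrium, N × 2.387 = 1108, so N = 464 N.

N_wall ≈ 464 N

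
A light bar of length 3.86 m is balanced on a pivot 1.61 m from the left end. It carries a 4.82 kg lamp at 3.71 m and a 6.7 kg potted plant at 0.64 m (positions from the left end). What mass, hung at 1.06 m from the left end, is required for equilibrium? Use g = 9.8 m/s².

Take moments about the pivot (at 1.61 m from the left end).
Lamp: 4.82 × 9.8 = 47.24 N down at 3.71 m → arm 2.1 m, τ = 47.24 × 2.1 = 99.2 N·m clockwise.
Potted plant: 6.7 × 9.8 = 65.66 N down at 0.64 m → arm 0.97 m, τ = 65.66 × 0.97 = 63.69 N·m counterclockwise.
Net moment of known loads = 35.51 N·m clockwise.
An unknown mass m at 1.06 m has arm 0.55 m; its moment is m·g·0.55 counterclockwise.
Στ = 0 ⇒ m × 9.8 × 0.55 = 35.51 ⇒ m = 35.51 / (9.8 × 0.55) = 6.59 kg.

m ≈ 6.59 kg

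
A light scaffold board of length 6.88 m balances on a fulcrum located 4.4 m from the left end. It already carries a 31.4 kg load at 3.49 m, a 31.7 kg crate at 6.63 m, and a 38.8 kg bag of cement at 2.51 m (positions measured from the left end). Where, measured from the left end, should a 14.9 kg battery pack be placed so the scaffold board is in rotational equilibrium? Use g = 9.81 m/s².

Take moments about the fulcrum (at 4.4 m from the left end).
Load: 31.4 × 9.81 = 308 N down at 3.49 m → arm 0.91 m, τ = 308 × 0.91 = 280.3 N·m counterclockwise.
Crate: 31.7 × 9.81 = 311 N down at 6.63 m → arm 2.23 m, τ = 311 × 2.23 = 693.5 N·m clockwise.
Bag of cement: 38.8 × 9.81 = 380.6 N down at 2.51 m → arm 1.89 m, τ = 380.6 × 1.89 = 719.3 N·m counterclockwise.
Net moment of existing loads = 306.1 N·m counterclockwise.
The battery pack weighs 14.9 × 9.81 = 146.2 N and must supply an equal clockwise moment, so its lever arm about the fulcrum is 306.1 / 146.2 = 2.09 m.
That puts it at 4.4 + 2.09 = 6.49 m from the left end.

x ≈ 6.49 m from the left end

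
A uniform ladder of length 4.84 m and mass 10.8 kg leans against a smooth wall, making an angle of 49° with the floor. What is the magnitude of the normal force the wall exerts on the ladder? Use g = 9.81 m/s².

N_wall ≈ 46 N

Take moments about the foot of the ladder.
Ladder weight 10.8×9.81 = 105.9 N acts at 2.42 m along the ladder; its horizontal arm is 2.42·cos49° = 1.588 m → τ = 168.2 N·m clockwise.
Wall normal N acts horizontally at the top; its moment arm is the height L sinθ = 4.84·sin49° = 3.653 m, counterclockwise.
Στ = 0 ⇒ N × 3.653 = 168.2 ⇒ N = 46 N.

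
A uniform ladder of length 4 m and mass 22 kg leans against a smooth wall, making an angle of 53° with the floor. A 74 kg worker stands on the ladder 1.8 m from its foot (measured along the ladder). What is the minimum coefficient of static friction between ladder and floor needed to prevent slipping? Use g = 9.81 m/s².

Take moments about the foot of the ladder.
Ladder weight 22×9.81 = 215.8 N acts at 2 m along the ladder; its horizontal arm is 2·cos53° = 1.204 m → τ = 259.8 N·m clockwise.
Worker: 74×9.81 = 725.9 N at 1.8 m → arm 1.083 m → τ = 786.1 N·m clockwise.
Wall normal N acts horizontally at the top; its moment arm is the height L sinθ = 4·sin53° = 3.195 m, counterclockwise.
Balancing moments: N × 3.195 = 1046, giving N = 327.4 N.
ΣFx = 0 ⇒ f = N_wall = 327.4 N. ΣFy = 0 ⇒ N_floor = 941.7 N.
μ_min = f / N_floor = 327.4 / 941.7 = 0.348.

μ_min ≈ 0.348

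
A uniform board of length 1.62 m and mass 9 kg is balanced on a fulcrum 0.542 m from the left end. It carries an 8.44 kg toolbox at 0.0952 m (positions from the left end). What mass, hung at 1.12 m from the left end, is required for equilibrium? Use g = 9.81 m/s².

About the fulcrum (at 0.542 m from the left end):
Beam weight: 9 × 9.81 = 88.29 N down at 0.81 m → arm 0.268 m, τ = 88.29 × 0.268 = 23.66 N·m clockwise.
Toolbox: 8.44 × 9.81 = 82.8 N down at 0.0952 m → arm 0.4468 m, τ = 82.8 × 0.4468 = 37 N·m counterclockwise.
Net moment of known loads = 13.34 N·m counterclockwise.
An unknown mass m at 1.12 m has arm 0.578 m; its moment is m·g·0.578 clockwise.
Balancing moments: m × 9.81 × 0.578 = 13.34, giving m = 13.34 / (9.81 × 0.578) = 2.35 kg.

m ≈ 2.35 kg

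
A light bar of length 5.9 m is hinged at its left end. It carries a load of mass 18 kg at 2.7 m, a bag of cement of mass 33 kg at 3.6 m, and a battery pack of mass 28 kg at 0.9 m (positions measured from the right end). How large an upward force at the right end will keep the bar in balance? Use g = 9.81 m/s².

Sum moments about the left end (the unknown pivot reaction has zero arm there).
Load: 18 × 9.81 = 176.6 N down at 2.7 m → arm 3.2 m, τ = 176.6 × 3.2 = 565.1 N·m clockwise.
Bag of cement: 33 × 9.81 = 323.7 N down at 3.6 m → arm 2.3 m, τ = 323.7 × 2.3 = 744.5 N·m clockwise.
Battery pack: 28 × 9.81 = 274.7 N down at 0.9 m → arm 5 m, τ = 274.7 × 5 = 1374 N·m clockwise.
Net moment of the loads = 2684 N·m clockwise.
The upward force F acts at the right end, arm 5.9 m, giving F × 5.9 counterclockwise.
Στ = 0 ⇒ F × 5.9 = 2684 ⇒ F = 2684 / 5.9 = 455 N.

F ≈ 455 N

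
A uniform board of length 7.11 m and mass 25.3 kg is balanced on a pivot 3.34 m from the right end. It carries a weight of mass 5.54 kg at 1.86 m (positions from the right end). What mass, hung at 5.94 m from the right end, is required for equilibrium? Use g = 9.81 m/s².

Taking torques about the pivot (at 3.34 m from the right end):
Beam weight: 25.3 × 9.81 = 248.2 N down at 3.555 m → arm 0.215 m, τ = 248.2 × 0.215 = 53.36 N·m counterclockwise.
Weight: 5.54 × 9.81 = 54.35 N down at 1.86 m → arm 1.48 m, τ = 54.35 × 1.48 = 80.44 N·m clockwise.
Net moment of known loads = 27.08 N·m clockwise.
An unknown mass m at 5.94 m has arm 2.6 m; its moment is m·g·2.6 counterclockwise.
Στ = 0 ⇒ m × 9.81 × 2.6 = 27.08 ⇒ m = 27.08 / (9.81 × 2.6) = 1.06 kg.

m ≈ 1.06 kg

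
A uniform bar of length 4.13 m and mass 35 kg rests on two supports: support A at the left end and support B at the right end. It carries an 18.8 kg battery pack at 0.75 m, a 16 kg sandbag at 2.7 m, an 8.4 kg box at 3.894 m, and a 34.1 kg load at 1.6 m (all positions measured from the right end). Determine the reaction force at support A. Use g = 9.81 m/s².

R_A ≈ 515 N

Sum moments about support B (its reaction then has zero moment arm).
Beam weight: 35 × 9.81 = 343.4 N down at 2.065 m → arm 2.065 m, τ = 343.4 × 2.065 = 709.1 N·m counterclockwise.
Battery pack: 18.8 × 9.81 = 184.4 N down at 0.75 m → arm 0.75 m, τ = 184.4 × 0.75 = 138.3 N·m counterclockwise.
Sandbag: 16 × 9.81 = 157 N down at 2.7 m → arm 2.7 m, τ = 157 × 2.7 = 423.9 N·m counterclockwise.
Box: 8.4 × 9.81 = 82.4 N down at 3.894 m → arm 3.894 m, τ = 82.4 × 3.894 = 320.9 N·m counterclockwise.
Load: 34.1 × 9.81 = 334.5 N down at 1.6 m → arm 1.6 m, τ = 334.5 × 1.6 = 535.2 N·m counterclockwise.
Net load moment about support B = 2127 N·m counterclockwise.
Reaction R at support A is upward at 4.13 m, arm 4.13 m → moment R × 4.13 clockwise.
Στ = 0 ⇒ R × 4.13 = 2127 ⇒ R = 515 N.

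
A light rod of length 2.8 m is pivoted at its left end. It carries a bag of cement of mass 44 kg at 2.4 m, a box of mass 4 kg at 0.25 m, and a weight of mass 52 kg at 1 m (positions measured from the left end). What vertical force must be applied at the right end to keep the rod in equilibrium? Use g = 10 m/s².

About the left end:
Bag of cement: 44 × 10 = 440 N down at 2.4 m → arm 2.4 m, τ = 440 × 2.4 = 1056 N·m clockwise.
Box: 4 × 10 = 40 N down at 0.25 m → arm 0.25 m, τ = 40 × 0.25 = 10 N·m clockwise.
Weight: 52 × 10 = 520 N down at 1 m → arm 1 m, τ = 520 × 1 = 520 N·m clockwise.
Net moment of the loads = 1586 N·m clockwise.
The upward force F acts at the right end, arm 2.8 m, giving F × 2.8 counterclockwise.
Setting net torque to zero: F × 2.8 = 1586 → F = 1586 / 2.8 = 566 N.

F ≈ 566 N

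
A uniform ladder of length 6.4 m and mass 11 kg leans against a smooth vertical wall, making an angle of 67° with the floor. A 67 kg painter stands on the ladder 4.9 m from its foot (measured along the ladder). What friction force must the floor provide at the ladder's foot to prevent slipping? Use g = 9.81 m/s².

f ≈ 237 N

About the foot of the ladder:
Ladder weight 11×9.81 = 107.9 N acts at 3.2 m along the ladder; its horizontal arm is 3.2·cos67° = 1.25 m → τ = 134.9 N·m clockwise.
Painter: 67×9.81 = 657.3 N at 4.9 m → arm 1.915 m → τ = 1259 N·m clockwise.
Wall normal N acts horizontally at the top; its moment arm is the height L sinθ = 6.4·sin67° = 5.891 m, counterclockwise.
Balancing moments: N × 5.891 = 1394, giving N = 237 N.
ΣFx = 0: friction at the foot balances the wall's push, so f = N_wall = 237 N.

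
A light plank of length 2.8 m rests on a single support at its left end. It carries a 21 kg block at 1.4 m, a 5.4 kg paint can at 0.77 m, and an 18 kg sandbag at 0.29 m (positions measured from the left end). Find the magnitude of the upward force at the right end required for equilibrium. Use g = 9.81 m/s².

F ≈ 136 N

About the left end:
Block: 21 × 9.81 = 206 N down at 1.4 m → arm 1.4 m, τ = 206 × 1.4 = 288.4 N·m clockwise.
Paint can: 5.4 × 9.81 = 52.97 N down at 0.77 m → arm 0.77 m, τ = 52.97 × 0.77 = 40.79 N·m clockwise.
Sandbag: 18 × 9.81 = 176.6 N down at 0.29 m → arm 0.29 m, τ = 176.6 × 0.29 = 51.21 N·m clockwise.
Net moment of the loads = 380.4 N·m clockwise.
The upward force F acts at the right end, arm 2.8 m, giving F × 2.8 counterclockwise.
For rotational equilibrium, F × 2.8 = 380.4, so F = 380.4 / 2.8 = 136 N.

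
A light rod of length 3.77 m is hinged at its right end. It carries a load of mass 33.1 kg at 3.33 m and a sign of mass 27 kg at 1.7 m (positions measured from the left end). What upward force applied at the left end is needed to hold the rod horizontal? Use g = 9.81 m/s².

Taking torques about the right end:
Load: 33.1 × 9.81 = 324.7 N down at 3.33 m → arm 0.44 m, τ = 324.7 × 0.44 = 142.9 N·m counterclockwise.
Sign: 27 × 9.81 = 264.9 N down at 1.7 m → arm 2.07 m, τ = 264.9 × 2.07 = 548.3 N·m counterclockwise.
Net moment of the loads = 691.2 N·m counterclockwise.
The upward force F acts at the left end, arm 3.77 m, giving F × 3.77 clockwise.
For rotational equilibrium, F × 3.77 = 691.2, so F = 691.2 / 3.77 = 183 N.

F ≈ 183 N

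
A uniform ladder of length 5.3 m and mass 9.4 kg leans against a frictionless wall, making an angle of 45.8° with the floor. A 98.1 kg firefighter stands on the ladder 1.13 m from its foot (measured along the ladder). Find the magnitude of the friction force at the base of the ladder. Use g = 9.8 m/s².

f ≈ 244 N

About the foot of the ladder:
Ladder weight 9.4×9.8 = 92.12 N acts at 2.65 m along the ladder; its horizontal arm is 2.65·cos45.8° = 1.847 m → τ = 170.1 N·m clockwise.
Firefighter: 98.1×9.8 = 961.4 N at 1.13 m → arm 0.7878 m → τ = 757.4 N·m clockwise.
Wall normal N acts horizontally at the top; its moment arm is the height L sinθ = 5.3·sin45.8° = 3.8 m, counterclockwise.
Setting net torque to zero: N × 3.8 = 927.5 → N = 244 N.
ΣFx = 0: friction at the foot balances the wall's push, so f = N_wall = 244 N.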